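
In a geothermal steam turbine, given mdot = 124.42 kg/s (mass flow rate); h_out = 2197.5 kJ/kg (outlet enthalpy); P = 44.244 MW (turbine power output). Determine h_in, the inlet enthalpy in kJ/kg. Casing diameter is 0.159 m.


h_in = h_out + P * 1000 / mdot
h_in = 2197.5 + 44.244 * 1000 / 124.42
h_in = 2553.1 kJ/kg


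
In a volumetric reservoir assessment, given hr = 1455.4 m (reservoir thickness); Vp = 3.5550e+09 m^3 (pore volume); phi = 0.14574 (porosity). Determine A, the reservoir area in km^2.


A = Vp / (1e6 * hr * phi)
A = 3.5550e+09 / (1e6 * 1455.4 * 0.14574)
A = 16.760 km^2


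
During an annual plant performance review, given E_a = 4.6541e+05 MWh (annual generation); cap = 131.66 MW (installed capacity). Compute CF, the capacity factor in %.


CF = E_a / (cap * 8760) * 100
CF = 4.6541e+05 / (131.66 * 8760) * 100
CF = 40.353 %


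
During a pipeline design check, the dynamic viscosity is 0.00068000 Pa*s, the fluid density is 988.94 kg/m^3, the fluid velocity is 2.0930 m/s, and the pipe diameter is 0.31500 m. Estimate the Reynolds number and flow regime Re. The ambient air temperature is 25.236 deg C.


Step 1: Re = rho*vel*D/mu = 988.94*2.093*0.315/0.00068 = 9.5883e+05
Step 2: Re = 9.5883e+05 > 4000, so flow is turbulent.
Re = 9.5883e+05 (turbulent)


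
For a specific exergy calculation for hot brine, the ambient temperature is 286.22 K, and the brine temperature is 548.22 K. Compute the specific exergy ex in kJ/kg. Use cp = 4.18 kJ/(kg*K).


ex = cp * ((T_b - T_0) - T_0 * ln(T_b/T_0))
ex = 4.18 * ((548.22 - 286.22) - 286.22 * ln(548.22/286.22))
ex = 317.60 kJ/kg


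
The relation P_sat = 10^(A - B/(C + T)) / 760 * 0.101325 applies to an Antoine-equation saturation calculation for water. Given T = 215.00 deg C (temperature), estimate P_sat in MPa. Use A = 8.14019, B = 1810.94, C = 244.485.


P_sat = 10^(A - B/(C + T)) / 760 * 0.101325
P_sat = 10^(8.14019 - 1810.94/(244.485 + 215.00)) / 760 * 0.101325
P_sat = 2.1079 MPa


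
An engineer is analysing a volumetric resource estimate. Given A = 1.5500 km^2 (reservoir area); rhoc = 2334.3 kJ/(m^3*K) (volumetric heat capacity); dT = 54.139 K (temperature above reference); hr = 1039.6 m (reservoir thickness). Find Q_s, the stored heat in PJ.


Step 1: Vr = A*1e6*hr = 1.55*1e6*1039.6 = 1.611380e+09 m^3
Step 2: Q_s = Vr*rhoc*dT/1e12 = 1.611380e+09*2334.3*54.139/1e12 = 203.64 PJ
Q_s = 203.64 PJ


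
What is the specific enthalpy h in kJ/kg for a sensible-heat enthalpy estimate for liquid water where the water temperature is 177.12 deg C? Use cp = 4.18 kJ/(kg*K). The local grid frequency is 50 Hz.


h = cp * T
h = 4.18 * 177.12
h = 740.36 kJ/kg


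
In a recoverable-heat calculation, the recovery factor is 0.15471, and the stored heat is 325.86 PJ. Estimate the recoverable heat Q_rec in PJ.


Q_rec = Q_s * RF
Q_rec = 325.86 * 0.15471
Q_rec = 50.414 PJ


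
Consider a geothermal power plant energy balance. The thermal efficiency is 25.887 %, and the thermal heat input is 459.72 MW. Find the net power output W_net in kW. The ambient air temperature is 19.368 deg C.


W_net = eta / 100 * Q_in
W_net = 25.887 / 100 * 459.72
W_net = 119.0077 MW
Convert: 119.0077 MW * 1000.0 = 1.1901e+05 kW
W_net = 1.1901e+05 kW


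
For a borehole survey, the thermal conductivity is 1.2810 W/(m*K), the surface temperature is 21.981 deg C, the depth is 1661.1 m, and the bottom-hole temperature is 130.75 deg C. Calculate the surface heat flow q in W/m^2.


Step 1: grad = (T_d - T_surf)/d * 1000 = (130.75 - 21.981)/1661.1 * 1000 = 65.48010 deg C/km
Step 2: q = k * grad / 1000 = 1.281 * 65.48010 / 1000 = 0.083880 W/m^2
q = 0.083880 W/m^2


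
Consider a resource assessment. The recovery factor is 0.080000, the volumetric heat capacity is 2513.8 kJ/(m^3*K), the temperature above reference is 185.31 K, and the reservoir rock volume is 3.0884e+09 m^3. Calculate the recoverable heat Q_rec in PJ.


Step 1: Q_s = Vr*rhoc*dT/1e12 = 3.0884e+09*2513.8*185.31/1e12 = 1438.676 PJ
Step 2: Q_rec = Q_s * RF = 1438.676 * 0.08 = 115.09 PJ
Q_rec = 115.09 PJ


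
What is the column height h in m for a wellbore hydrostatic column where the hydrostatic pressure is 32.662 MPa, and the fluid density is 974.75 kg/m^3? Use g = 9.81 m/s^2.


h = P * 1e6 / (g * rho)
h = 32.662 * 1e6 / (9.81 * 974.75)
h = 3415.7 m


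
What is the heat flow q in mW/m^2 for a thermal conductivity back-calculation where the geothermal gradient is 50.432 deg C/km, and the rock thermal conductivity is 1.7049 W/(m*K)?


q = k * grad / 1000
q = 1.7049 * 50.432 / 1000
q = 0.08598152 W/m^2
Convert: 0.08598152 W/m^2 * 1000.0 = 85.982 mW/m^2
q = 85.982 mW/m^2


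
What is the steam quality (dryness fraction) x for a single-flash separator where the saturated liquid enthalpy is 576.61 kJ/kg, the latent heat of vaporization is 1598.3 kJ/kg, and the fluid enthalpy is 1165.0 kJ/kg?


x = (h - hf) / hfg
x = (1165.0 - 576.61) / 1598.3
x = 0.36813


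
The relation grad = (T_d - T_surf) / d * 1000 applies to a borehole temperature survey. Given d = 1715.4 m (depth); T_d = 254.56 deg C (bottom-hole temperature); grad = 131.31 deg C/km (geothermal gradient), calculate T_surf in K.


T_surf = T_d - grad * d / 1000
T_surf = 254.56 - 131.31 * 1715.4 / 1000
T_surf = 29.31083 deg C
Convert to K: 29.31083 + 273.15 = 302.46 K
T_surf = 302.46 K


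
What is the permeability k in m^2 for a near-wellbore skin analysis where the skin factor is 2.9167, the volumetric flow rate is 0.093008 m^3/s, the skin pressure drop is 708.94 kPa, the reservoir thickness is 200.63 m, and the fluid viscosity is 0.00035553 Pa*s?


k = S*q*mu / (2*pi*dP_s*1000*hr)
k = 2.9167*0.093008*0.00035553 / (2*pi*708.94*1000*200.63)
k = 1.0792e-13 m^2


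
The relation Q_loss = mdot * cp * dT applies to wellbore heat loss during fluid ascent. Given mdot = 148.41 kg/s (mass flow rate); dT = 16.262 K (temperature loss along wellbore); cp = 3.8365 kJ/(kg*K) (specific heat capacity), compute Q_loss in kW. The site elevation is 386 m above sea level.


Q_loss = mdot * cp * dT
Q_loss = 148.41 * 3.8365 * 16.262
Q_loss = 9259.2 kW


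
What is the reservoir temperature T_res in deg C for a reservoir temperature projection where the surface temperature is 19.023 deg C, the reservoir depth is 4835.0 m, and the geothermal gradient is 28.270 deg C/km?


T_res = T_surf + grad * d / 1000
T_res = 19.023 + 28.270 * 4835.0 / 1000
T_res = 155.71 deg C


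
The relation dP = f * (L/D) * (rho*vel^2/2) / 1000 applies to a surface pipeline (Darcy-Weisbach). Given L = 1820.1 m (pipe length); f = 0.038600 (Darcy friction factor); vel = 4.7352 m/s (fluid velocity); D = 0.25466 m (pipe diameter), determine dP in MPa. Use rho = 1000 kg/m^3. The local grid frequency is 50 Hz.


dP = f * (L/D) * (rho*vel^2/2) / 1000
dP = 0.038600 * (1820.1/0.25466) * (1000*4.7352^2/2) / 1000
dP = 3092.919 kPa
Convert: 3092.919 kPa * 0.001 = 3.0929 MPa
dP = 3.0929 MPa


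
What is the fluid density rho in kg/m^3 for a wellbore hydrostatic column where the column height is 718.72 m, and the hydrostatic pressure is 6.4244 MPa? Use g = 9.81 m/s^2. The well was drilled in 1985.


rho = P * 1e6 / (g * h)
rho = 6.4244 * 1e6 / (9.81 * 718.72)
rho = 911.18 kg/m^3


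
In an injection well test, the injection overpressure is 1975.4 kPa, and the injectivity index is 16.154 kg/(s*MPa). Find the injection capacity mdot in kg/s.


mdot = II * dP / 1000
mdot = 16.154 * 1975.4 / 1000
mdot = 31.911 kg/s


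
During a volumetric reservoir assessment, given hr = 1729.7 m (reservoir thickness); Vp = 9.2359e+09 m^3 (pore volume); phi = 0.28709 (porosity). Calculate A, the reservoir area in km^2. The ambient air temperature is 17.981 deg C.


A = Vp / (1e6 * hr * phi)
A = 9.2359e+09 / (1e6 * 1729.7 * 0.28709)
A = 18.599 km^2


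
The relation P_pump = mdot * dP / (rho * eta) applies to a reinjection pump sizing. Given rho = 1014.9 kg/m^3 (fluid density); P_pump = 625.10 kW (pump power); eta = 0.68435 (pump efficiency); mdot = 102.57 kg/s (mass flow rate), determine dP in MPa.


dP = P_pump * rho * eta / mdot
dP = 625.10 * 1014.9 * 0.68435 / 102.57
dP = 4232.828 kPa
Convert: 4232.828 kPa * 0.001 = 4.2328 MPa
dP = 4.2328 MPa


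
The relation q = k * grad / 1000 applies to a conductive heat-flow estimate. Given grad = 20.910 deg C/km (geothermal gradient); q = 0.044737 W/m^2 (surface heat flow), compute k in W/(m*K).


k = q * 1000 / grad
k = 0.044737 * 1000 / 20.910
k = 2.1395 W/(m*K)


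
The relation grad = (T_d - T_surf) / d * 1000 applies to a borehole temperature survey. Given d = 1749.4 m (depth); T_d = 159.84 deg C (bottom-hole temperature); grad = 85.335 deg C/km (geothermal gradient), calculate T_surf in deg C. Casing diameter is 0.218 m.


T_surf = T_d - grad * d / 1000
T_surf = 159.84 - 85.335 * 1749.4 / 1000
T_surf = 10.555 deg C


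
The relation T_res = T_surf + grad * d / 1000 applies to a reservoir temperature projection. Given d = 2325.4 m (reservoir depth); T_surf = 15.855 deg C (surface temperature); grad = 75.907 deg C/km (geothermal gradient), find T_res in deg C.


T_res = T_surf + grad * d / 1000
T_res = 15.855 + 75.907 * 2325.4 / 1000
T_res = 192.37 deg C


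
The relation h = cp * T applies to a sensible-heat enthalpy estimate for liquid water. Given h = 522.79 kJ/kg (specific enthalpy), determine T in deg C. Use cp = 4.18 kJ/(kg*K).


T = h / cp
T = 522.79 / 4.18
T = 125.07 deg C


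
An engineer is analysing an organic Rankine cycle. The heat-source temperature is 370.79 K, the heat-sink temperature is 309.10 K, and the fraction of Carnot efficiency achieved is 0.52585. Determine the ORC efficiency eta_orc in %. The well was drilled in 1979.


eta_orc = (1 - Tc/Th) * f * 100
eta_orc = (1 - 309.10/370.79) * 0.52585 * 100
eta_orc = 8.7488 %


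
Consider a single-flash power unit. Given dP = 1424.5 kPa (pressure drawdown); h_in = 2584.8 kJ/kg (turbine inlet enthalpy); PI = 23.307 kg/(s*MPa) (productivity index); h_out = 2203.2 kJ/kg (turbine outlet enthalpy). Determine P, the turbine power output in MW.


Step 1: mdot = PI * dP / 1000 = 23.307 * 1424.5 / 1000 = 33.20082 kg/s
Step 2: P = mdot*(h_in - h_out)/1000 = 33.20082*(2584.8 - 2203.2)/1000 = 12.669 MW
P = 12.669 MW


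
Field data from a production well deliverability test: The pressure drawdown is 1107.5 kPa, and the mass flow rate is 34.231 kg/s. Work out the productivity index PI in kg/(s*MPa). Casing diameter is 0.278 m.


PI = mdot * 1000 / dP
PI = 34.231 * 1000 / 1107.5
PI = 30.908 kg/(s*MPa)


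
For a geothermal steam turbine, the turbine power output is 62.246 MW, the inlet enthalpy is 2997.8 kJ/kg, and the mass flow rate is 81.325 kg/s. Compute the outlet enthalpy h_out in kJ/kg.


h_out = h_in - P * 1000 / mdot
h_out = 2997.8 - 62.246 * 1000 / 81.325
h_out = 2232.4 kJ/kg


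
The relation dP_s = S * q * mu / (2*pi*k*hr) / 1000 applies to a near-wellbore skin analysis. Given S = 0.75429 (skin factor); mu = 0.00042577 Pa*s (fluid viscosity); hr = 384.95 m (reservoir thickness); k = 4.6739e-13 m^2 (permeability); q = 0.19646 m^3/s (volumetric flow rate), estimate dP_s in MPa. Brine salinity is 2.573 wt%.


dP_s = S * q * mu / (2*pi*k*hr) / 1000
dP_s = 0.75429 * 0.19646 * 0.00042577 / (2*pi*4.6739e-13*384.95) / 1000
dP_s = 55.81153 kPa
Convert: 55.81153 kPa * 0.001 = 0.055812 MPa
dP_s = 0.055812 MPa


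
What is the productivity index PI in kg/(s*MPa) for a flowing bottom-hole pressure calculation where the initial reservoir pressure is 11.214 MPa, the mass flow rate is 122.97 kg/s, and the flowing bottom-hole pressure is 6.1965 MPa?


PI = mdot / (P_i - P_wf)
PI = 122.97 / (11.214 - 6.1965)
PI = 24.508 kg/(s*MPa)


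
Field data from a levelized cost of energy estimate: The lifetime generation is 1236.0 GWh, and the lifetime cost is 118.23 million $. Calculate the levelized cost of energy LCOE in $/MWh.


LCOE = C_tot / E_tot * 100
LCOE = 118.23 / 1236.0 * 100
LCOE = 9.565534 cents/kWh
Convert: 9.565534 cents/kWh * 10.0 = 95.655 $/MWh
LCOE = 95.655 $/MWh


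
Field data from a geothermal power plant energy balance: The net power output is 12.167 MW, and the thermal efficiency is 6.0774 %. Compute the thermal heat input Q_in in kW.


Q_in = W_net / (eta / 100)
Q_in = 12.167 / (6.0774 / 100)
Q_in = 200.2007 MW
Convert: 200.2007 MW * 1000.0 = 2.0020e+05 kW
Q_in = 2.0020e+05 kW


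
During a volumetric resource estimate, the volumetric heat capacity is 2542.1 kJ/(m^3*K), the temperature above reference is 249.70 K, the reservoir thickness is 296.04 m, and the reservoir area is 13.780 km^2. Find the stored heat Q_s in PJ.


Step 1: Vr = A*1e6*hr = 13.78*1e6*296.04 = 4.079431e+09 m^3
Step 2: Q_s = Vr*rhoc*dT/1e12 = 4.079431e+09*2542.1*249.7/1e12 = 2589.5 PJ
Q_s = 2589.5 PJ


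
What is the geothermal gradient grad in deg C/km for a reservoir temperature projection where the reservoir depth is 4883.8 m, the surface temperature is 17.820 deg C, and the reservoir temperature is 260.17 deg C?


grad = (T_res - T_surf) / d * 1000
grad = (260.17 - 17.820) / 4883.8 * 1000
grad = 49.623 deg C/km


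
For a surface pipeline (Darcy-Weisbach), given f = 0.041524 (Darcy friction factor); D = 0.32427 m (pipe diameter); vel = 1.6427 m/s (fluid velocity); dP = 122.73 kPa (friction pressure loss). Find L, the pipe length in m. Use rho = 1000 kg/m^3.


L = dP*1000*D / (f*rho*vel^2/2)
L = 122.73*1000*0.32427 / (0.041524*1000*1.6427^2/2)
L = 710.35 m


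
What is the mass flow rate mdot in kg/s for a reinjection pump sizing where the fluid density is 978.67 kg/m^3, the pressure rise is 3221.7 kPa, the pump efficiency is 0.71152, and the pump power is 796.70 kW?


mdot = P_pump * rho * eta / dP
mdot = 796.70 * 978.67 * 0.71152 / 3221.7
mdot = 172.20 kg/s


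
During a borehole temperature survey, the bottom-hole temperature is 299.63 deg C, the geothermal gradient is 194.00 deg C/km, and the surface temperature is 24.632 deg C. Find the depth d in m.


d = (T_d - T_surf) / grad * 1000
d = (299.63 - 24.632) / 194.00 * 1000
d = 1417.5 m


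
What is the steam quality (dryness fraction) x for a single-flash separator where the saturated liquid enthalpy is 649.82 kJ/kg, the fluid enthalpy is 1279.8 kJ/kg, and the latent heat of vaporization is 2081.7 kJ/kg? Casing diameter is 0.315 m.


x = (h - hf) / hfg
x = (1279.8 - 649.82) / 2081.7
x = 0.30263


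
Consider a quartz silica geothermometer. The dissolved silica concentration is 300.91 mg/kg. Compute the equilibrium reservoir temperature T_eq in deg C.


T_eq = 1309 / (5.19 - log10(SiO2)) - 273.15
T_eq = 1309 / (5.19 - log10(300.91)) - 273.15
T_eq = 209.60 deg C


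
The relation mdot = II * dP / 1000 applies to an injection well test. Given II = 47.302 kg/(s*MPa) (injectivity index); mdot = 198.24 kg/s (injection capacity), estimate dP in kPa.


dP = mdot * 1000 / II
dP = 198.24 * 1000 / 47.302
dP = 4190.9 kPa


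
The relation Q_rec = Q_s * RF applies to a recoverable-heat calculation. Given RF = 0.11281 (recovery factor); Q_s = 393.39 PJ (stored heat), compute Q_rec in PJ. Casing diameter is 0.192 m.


Q_rec = Q_s * RF
Q_rec = 393.39 * 0.11281
Q_rec = 44.378 PJ


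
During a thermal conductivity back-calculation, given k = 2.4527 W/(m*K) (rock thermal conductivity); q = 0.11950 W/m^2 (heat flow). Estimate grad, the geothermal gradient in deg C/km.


grad = q / k * 1000
grad = 0.11950 / 2.4527 * 1000
grad = 48.722 deg C/km


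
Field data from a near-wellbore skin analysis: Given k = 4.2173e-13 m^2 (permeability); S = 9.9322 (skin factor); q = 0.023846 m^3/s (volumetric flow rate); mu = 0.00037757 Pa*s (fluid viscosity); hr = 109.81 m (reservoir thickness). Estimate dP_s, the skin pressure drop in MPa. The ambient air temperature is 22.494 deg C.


dP_s = S * q * mu / (2*pi*k*hr) / 1000
dP_s = 9.9322 * 0.023846 * 0.00037757 / (2*pi*4.2173e-13*109.81) / 1000
dP_s = 307.3281 kPa
Convert: 307.3281 kPa * 0.001 = 0.30733 MPa
dP_s = 0.30733 MPa


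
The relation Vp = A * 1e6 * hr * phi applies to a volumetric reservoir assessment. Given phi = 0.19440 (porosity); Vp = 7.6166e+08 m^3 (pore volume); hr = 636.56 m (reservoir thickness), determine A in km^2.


A = Vp / (1e6 * hr * phi)
A = 7.6166e+08 / (1e6 * 636.56 * 0.19440)
A = 6.1550 km^2


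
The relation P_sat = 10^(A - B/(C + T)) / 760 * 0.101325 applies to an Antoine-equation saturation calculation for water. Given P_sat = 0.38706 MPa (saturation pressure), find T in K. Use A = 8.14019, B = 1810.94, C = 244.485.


T = B / (A - log10(P_sat * 760 / 0.101325)) - C
T = 1810.94 / (8.14019 - log10(0.38706 * 760 / 0.101325)) - 244.485
T = 142.6901 deg C
Convert to K: 142.6901 + 273.15 = 415.84 K
T = 415.84 K


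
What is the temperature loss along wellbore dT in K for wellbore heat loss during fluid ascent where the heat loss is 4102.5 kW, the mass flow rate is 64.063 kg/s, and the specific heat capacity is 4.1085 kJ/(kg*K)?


dT = Q_loss / (mdot * cp)
dT = 4102.5 / (64.063 * 4.1085)
dT = 15.587 K


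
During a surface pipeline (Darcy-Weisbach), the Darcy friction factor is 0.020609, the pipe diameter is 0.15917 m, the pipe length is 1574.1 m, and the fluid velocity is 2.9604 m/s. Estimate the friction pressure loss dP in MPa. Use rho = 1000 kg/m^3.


dP = f * (L/D) * (rho*vel^2/2) / 1000
dP = 0.020609 * (1574.1/0.15917) * (1000*2.9604^2/2) / 1000
dP = 893.0974 kPa
Convert: 893.0974 kPa * 0.001 = 0.89310 MPa
dP = 0.89310 MPa


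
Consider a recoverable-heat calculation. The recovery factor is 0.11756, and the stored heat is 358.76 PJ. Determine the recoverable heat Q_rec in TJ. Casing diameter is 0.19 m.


Q_rec = Q_s * RF
Q_rec = 358.76 * 0.11756
Q_rec = 42.17583 PJ
Convert: 42.17583 PJ * 1000.0 = 42176 TJ
Q_rec = 42176 TJ


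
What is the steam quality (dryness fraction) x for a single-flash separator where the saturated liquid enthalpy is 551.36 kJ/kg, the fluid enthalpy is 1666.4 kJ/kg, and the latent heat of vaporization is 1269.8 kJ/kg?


x = (h - hf) / hfg
x = (1666.4 - 551.36) / 1269.8
x = 0.87812


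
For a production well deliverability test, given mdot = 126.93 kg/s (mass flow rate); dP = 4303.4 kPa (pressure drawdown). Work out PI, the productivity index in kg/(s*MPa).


PI = mdot * 1000 / dP
PI = 126.93 * 1000 / 4303.4
PI = 29.495 kg/(s*MPa)


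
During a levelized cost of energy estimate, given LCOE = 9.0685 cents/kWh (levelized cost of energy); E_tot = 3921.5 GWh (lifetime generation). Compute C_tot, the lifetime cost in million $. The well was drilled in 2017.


C_tot = LCOE / 100 * E_tot
C_tot = 9.0685 / 100 * 3921.5
C_tot = 355.62 million $


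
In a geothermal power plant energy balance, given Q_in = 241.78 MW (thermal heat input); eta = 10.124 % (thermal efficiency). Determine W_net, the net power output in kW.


W_net = eta / 100 * Q_in
W_net = 10.124 / 100 * 241.78
W_net = 24.47781 MW
Convert: 24.47781 MW * 1000.0 = 24478 kW
W_net = 24478 kW


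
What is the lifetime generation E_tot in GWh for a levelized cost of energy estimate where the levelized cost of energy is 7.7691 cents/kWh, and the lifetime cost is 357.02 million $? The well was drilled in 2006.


E_tot = C_tot / LCOE * 100
E_tot = 357.02 / 7.7691 * 100
E_tot = 4595.4 GWh


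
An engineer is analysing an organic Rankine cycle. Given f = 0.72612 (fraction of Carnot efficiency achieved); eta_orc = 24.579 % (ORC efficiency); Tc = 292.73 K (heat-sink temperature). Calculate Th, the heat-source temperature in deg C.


Th = Tc / (1 - (eta_orc/100)/f)
Th = 292.73 / (1 - (24.579/100)/0.72612)
Th = 442.5231 K
Convert to deg C: 442.5231 - 273.15 = 169.37 deg C
Th = 169.37 deg C


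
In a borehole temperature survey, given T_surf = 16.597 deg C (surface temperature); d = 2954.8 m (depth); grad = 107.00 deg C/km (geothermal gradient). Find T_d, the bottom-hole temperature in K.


T_d = T_surf + grad * d / 1000
T_d = 16.597 + 107.00 * 2954.8 / 1000
T_d = 332.7606 deg C
Convert to K: 332.7606 + 273.15 = 605.91 K
T_d = 605.91 K


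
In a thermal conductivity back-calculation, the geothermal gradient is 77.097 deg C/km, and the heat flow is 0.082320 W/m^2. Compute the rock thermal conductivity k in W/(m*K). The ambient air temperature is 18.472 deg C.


k = q / (grad / 1000)
k = 0.082320 / (77.097 / 1000)
k = 1.0677 W/(m*K)


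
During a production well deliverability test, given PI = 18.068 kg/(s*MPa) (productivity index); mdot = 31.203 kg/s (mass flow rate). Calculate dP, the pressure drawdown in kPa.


dP = mdot * 1000 / PI
dP = 31.203 * 1000 / 18.068
dP = 1727.0 kPa


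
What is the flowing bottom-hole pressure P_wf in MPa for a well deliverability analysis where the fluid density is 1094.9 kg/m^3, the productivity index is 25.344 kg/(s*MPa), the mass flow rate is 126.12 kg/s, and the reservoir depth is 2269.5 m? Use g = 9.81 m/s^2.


Step 1: P_i = rho*g*h/1e6 = 1094.9*9.81*2269.5/1e6 = 24.37663 MPa
Step 2: P_wf = P_i - mdot/PI = 24.37663 - 126.12/25.344 = 19.400 MPa
P_wf = 19.400 MPa


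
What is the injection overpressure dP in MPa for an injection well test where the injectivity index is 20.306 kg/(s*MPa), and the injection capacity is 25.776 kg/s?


dP = mdot * 1000 / II
dP = 25.776 * 1000 / 20.306
dP = 1269.379 kPa
Convert: 1269.379 kPa * 0.001 = 1.2694 MPa
dP = 1.2694 MPa


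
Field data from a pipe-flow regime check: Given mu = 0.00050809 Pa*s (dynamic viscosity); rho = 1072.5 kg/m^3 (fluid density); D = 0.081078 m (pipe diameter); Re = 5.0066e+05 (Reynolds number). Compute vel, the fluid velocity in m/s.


vel = Re * mu / (rho * D)
vel = 5.0066e+05 * 0.00050809 / (1072.5 * 0.081078)
vel = 2.9254 m/s


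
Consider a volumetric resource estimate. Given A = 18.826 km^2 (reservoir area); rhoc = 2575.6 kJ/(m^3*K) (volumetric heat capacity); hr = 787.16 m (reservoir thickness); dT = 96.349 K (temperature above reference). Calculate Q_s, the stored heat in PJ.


Step 1: Vr = A*1e6*hr = 18.826*1e6*787.16 = 1.481907e+10 m^3
Step 2: Q_s = Vr*rhoc*dT/1e12 = 1.481907e+10*2575.6*96.349/1e12 = 3677.4 PJ
Q_s = 3677.4 PJ


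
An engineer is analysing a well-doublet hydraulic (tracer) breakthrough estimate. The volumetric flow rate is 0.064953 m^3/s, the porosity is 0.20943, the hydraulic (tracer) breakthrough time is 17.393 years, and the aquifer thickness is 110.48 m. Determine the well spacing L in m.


L = sqrt(t_bt*365.25*86400*3*Qv / (pi*hr*phi))
L = sqrt(17.393*365.25*86400*3*0.064953 / (pi*110.48*0.20943))
L = 1213.0 m


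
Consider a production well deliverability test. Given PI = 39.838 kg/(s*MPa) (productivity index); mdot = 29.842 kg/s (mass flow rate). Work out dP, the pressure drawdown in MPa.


dP = mdot * 1000 / PI
dP = 29.842 * 1000 / 39.838
dP = 749.0838 kPa
Convert: 749.0838 kPa * 0.001 = 0.74908 MPa
dP = 0.74908 MPa


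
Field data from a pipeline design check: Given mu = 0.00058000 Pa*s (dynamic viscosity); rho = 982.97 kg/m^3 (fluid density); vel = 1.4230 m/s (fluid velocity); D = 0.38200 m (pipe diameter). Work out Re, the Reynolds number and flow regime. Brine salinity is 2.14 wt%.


Step 1: Re = rho*vel*D/mu = 982.97*1.423*0.382/0.00058 = 9.2126e+05
Step 2: Re = 9.2126e+05 > 4000, so flow is turbulent.
Re = 9.2126e+05 (turbulent)


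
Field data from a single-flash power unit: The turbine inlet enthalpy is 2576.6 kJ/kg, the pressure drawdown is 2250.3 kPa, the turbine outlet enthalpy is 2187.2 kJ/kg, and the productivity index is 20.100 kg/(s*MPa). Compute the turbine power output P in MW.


Step 1: mdot = PI * dP / 1000 = 20.1 * 2250.3 / 1000 = 45.23103 kg/s
Step 2: P = mdot*(h_in - h_out)/1000 = 45.23103*(2576.6 - 2187.2)/1000 = 17.613 MW
P = 17.613 MW


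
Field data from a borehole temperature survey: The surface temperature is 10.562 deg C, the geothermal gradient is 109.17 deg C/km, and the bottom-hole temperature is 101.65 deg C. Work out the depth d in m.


d = (T_d - T_surf) / grad * 1000
d = (101.65 - 10.562) / 109.17 * 1000
d = 834.37 m


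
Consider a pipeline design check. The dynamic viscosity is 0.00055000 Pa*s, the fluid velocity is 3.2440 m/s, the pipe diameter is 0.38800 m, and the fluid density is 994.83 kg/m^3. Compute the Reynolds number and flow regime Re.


Step 1: Re = rho*vel*D/mu = 994.83*3.244*0.388/0.00055 = 2.2767e+06
Step 2: Re = 2.2767e+06 > 4000, so flow is turbulent.
Re = 2.2767e+06 (turbulent)


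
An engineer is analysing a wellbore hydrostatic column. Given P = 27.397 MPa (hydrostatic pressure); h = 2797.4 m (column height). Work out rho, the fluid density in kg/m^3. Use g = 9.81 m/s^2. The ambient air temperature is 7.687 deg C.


rho = P * 1e6 / (g * h)
rho = 27.397 * 1e6 / (9.81 * 2797.4)
rho = 998.34 kg/m^3


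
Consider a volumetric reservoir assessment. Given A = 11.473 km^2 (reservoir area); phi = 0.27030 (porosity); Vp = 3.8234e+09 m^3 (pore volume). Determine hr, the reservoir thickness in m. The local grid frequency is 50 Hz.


hr = Vp / (A * 1e6 * phi)
hr = 3.8234e+09 / (11.473 * 1e6 * 0.27030)
hr = 1232.9 m


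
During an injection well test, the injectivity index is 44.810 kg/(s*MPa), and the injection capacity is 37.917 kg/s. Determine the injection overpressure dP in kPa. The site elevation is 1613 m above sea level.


dP = mdot * 1000 / II
dP = 37.917 * 1000 / 44.810
dP = 846.17 kPa


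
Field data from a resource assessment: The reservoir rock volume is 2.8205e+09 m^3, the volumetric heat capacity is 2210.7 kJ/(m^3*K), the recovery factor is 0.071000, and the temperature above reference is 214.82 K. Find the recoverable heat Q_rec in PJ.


Step 1: Q_s = Vr*rhoc*dT/1e12 = 2.8205e+09*2210.7*214.82/1e12 = 1339.463 PJ
Step 2: Q_rec = Q_s * RF = 1339.463 * 0.071 = 95.102 PJ
Q_rec = 95.102 PJ


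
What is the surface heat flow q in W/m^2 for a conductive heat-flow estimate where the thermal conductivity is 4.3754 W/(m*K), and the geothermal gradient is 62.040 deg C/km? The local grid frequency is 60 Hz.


q = k * grad / 1000
q = 4.3754 * 62.040 / 1000
q = 0.27145 W/m^2


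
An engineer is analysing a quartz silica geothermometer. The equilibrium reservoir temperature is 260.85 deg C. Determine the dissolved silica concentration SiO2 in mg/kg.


SiO2 = 10^(5.19 - 1309/(T_eq + 273.15))
SiO2 = 10^(5.19 - 1309/(260.85 + 273.15))
SiO2 = 547.88 mg/kg


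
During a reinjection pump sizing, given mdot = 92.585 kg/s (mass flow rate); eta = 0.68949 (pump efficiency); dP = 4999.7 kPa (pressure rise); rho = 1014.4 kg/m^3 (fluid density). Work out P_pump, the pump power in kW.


P_pump = mdot * dP / (rho * eta)
P_pump = 92.585 * 4999.7 / (1014.4 * 0.68949)
P_pump = 661.83 kW


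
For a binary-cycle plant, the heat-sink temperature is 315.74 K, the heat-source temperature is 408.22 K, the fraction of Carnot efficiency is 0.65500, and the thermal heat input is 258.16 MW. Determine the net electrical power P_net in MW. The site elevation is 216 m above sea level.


Step 1: eta = (1 - Tc/Th)*f = (1 - 315.74/408.22)*0.655 = 0.1483867
Step 2: P_net = eta * Q_in = 0.1483867 * 258.16 = 38.308 MW
P_net = 38.308 MW


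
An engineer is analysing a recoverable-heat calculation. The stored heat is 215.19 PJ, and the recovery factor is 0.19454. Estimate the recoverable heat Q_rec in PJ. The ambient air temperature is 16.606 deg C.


Q_rec = Q_s * RF
Q_rec = 215.19 * 0.19454
Q_rec = 41.863 PJ


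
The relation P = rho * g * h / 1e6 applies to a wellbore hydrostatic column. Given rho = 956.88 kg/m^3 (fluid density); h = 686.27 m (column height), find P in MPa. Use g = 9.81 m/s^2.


P = rho * g * h / 1e6
P = 956.88 * 9.81 * 686.27 / 1e6
P = 6.4420 MPa


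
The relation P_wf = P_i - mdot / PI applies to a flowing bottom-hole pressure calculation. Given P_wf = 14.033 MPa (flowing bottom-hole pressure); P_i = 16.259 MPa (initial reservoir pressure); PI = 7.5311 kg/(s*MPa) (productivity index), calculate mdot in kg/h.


mdot = (P_i - P_wf) * PI
mdot = (16.259 - 14.033) * 7.5311
mdot = 16.76423 kg/s
Convert: 16.76423 kg/s * 3600.0 = 60351 kg/h
mdot = 60351 kg/h


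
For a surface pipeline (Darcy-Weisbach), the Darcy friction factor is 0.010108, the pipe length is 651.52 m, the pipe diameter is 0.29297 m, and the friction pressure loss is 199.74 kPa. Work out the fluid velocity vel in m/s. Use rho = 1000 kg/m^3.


vel = sqrt(dP*1000*2*D / (f*L*rho))
vel = sqrt(199.74*1000*2*0.29297 / (0.010108*651.52*1000))
vel = 4.2156 m/s


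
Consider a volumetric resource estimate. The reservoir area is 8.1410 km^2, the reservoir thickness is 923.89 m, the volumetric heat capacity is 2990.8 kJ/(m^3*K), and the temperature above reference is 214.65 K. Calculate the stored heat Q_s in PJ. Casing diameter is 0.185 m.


Step 1: Vr = A*1e6*hr = 8.141*1e6*923.89 = 7.521388e+09 m^3
Step 2: Q_s = Vr*rhoc*dT/1e12 = 7.521388e+09*2990.8*214.65/1e12 = 4828.5 PJ
Q_s = 4828.5 PJ


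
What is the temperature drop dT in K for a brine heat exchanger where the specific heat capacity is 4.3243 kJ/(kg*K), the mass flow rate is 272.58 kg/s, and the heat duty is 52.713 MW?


dT = Q * 1000 / (mdot * cp)
dT = 52.713 * 1000 / (272.58 * 4.3243)
dT = 44.721 K


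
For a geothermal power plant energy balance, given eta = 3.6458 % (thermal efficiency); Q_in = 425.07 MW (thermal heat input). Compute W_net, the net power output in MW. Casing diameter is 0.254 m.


W_net = eta / 100 * Q_in
W_net = 3.6458 / 100 * 425.07
W_net = 15.497 MW


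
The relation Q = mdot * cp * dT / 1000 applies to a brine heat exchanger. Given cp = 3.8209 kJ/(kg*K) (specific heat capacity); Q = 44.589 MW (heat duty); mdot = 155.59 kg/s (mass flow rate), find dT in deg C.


dT = Q * 1000 / (mdot * cp)
dT = 44.589 * 1000 / (155.59 * 3.8209)
dT = 75.00330 K
Convert (temperature difference, 1 K = 1 deg C): 75.00330 K = 75.00330 deg C
dT = 75.003 deg C


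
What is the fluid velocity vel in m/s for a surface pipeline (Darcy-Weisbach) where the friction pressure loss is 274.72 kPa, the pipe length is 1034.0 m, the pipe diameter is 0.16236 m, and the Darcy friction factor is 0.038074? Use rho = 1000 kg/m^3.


vel = sqrt(dP*1000*2*D / (f*L*rho))
vel = sqrt(274.72*1000*2*0.16236 / (0.038074*1034.0*1000))
vel = 1.5053 m/s


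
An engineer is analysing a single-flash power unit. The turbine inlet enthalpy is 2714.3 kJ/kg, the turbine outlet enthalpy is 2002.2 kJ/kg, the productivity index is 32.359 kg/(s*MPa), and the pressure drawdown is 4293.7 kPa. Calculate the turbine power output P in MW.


Step 1: mdot = PI * dP / 1000 = 32.359 * 4293.7 / 1000 = 138.9398 kg/s
Step 2: P = mdot*(h_in - h_out)/1000 = 138.9398*(2714.3 - 2002.2)/1000 = 98.939 MW
P = 98.939 MW


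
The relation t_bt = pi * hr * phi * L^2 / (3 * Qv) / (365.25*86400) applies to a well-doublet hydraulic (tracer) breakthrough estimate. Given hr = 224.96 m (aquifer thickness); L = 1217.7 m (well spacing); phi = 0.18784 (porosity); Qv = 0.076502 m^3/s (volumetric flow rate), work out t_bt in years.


t_bt = pi * hr * phi * L^2 / (3 * Qv) / (365.25*86400)
t_bt = pi * 224.96 * 0.18784 * 1217.7^2 / (3 * 0.076502) / (365.25*86400)
t_bt = 27.179 years


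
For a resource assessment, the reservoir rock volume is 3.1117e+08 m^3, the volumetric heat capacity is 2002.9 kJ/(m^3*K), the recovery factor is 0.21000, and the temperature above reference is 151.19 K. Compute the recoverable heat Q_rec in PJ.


Step 1: Q_s = Vr*rhoc*dT/1e12 = 3.1117e+08*2002.9*151.19/1e12 = 94.22802 PJ
Step 2: Q_rec = Q_s * RF = 94.22802 * 0.21 = 19.788 PJ
Q_rec = 19.788 PJ


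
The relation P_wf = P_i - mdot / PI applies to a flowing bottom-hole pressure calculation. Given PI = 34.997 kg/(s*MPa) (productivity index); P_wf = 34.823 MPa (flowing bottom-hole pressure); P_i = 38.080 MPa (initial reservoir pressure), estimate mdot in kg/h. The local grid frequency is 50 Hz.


mdot = (P_i - P_wf) * PI
mdot = (38.080 - 34.823) * 34.997
mdot = 113.9852 kg/s
Convert: 113.9852 kg/s * 3600.0 = 4.1035e+05 kg/h
mdot = 4.1035e+05 kg/h


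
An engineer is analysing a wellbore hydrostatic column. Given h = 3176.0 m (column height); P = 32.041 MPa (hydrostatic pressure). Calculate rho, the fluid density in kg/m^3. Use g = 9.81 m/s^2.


rho = P * 1e6 / (g * h)
rho = 32.041 * 1e6 / (9.81 * 3176.0)
rho = 1028.4 kg/m^3


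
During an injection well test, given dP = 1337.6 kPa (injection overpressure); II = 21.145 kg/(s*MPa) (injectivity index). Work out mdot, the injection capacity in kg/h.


mdot = II * dP / 1000
mdot = 21.145 * 1337.6 / 1000
mdot = 28.28355 kg/s
Convert: 28.28355 kg/s * 3600.0 = 1.0182e+05 kg/h
mdot = 1.0182e+05 kg/h


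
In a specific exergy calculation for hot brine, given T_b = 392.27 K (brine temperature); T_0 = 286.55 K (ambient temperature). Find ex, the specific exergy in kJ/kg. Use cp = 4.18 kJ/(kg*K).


ex = cp * ((T_b - T_0) - T_0 * ln(T_b/T_0))
ex = 4.18 * ((392.27 - 286.55) - 286.55 * ln(392.27/286.55))
ex = 65.762 kJ/kg


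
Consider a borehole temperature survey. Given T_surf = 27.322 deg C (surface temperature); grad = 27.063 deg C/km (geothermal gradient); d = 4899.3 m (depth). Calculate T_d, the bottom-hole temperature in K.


T_d = T_surf + grad * d / 1000
T_d = 27.322 + 27.063 * 4899.3 / 1000
T_d = 159.9118 deg C
Convert to K: 159.9118 + 273.15 = 433.06 K
T_d = 433.06 K


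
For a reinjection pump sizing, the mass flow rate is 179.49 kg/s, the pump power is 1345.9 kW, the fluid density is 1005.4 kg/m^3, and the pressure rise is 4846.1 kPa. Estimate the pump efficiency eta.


eta = mdot * dP / (rho * P_pump)
eta = 179.49 * 4846.1 / (1005.4 * 1345.9)
eta = 0.64281


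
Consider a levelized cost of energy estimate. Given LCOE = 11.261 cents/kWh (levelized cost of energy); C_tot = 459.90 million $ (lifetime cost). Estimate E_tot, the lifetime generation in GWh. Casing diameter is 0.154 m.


E_tot = C_tot / LCOE * 100
E_tot = 459.90 / 11.261 * 100
E_tot = 4084.0 GWh


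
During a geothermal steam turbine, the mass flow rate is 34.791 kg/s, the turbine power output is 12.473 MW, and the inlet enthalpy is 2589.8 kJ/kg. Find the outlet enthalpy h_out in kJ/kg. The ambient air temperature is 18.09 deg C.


h_out = h_in - P * 1000 / mdot
h_out = 2589.8 - 12.473 * 1000 / 34.791
h_out = 2231.3 kJ/kg


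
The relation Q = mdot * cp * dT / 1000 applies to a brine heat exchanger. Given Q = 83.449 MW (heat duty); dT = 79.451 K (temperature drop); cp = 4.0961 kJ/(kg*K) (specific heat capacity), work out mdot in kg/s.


mdot = Q * 1000 / (cp * dT)
mdot = 83.449 * 1000 / (4.0961 * 79.451)
mdot = 256.42 kg/s


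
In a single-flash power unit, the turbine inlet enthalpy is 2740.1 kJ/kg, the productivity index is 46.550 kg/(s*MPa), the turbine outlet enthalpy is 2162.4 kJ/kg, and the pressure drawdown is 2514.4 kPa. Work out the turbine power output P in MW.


Step 1: mdot = PI * dP / 1000 = 46.55 * 2514.4 / 1000 = 117.0453 kg/s
Step 2: P = mdot*(h_in - h_out)/1000 = 117.0453*(2740.1 - 2162.4)/1000 = 67.617 MW
P = 67.617 MW


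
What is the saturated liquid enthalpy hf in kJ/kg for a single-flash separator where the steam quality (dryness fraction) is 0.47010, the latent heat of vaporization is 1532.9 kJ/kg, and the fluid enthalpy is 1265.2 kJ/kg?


hf = h - x * hfg
hf = 1265.2 - 0.47010 * 1532.9
hf = 544.58 kJ/kg


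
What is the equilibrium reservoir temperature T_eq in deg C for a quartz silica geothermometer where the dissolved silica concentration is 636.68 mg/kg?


T_eq = 1309 / (5.19 - log10(SiO2)) - 273.15
T_eq = 1309 / (5.19 - log10(636.68)) - 273.15
T_eq = 275.45 deg C


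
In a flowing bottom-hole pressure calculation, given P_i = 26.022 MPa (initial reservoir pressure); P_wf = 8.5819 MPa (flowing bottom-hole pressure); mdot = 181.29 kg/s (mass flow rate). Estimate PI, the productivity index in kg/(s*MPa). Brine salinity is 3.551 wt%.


PI = mdot / (P_i - P_wf)
PI = 181.29 / (26.022 - 8.5819)
PI = 10.395 kg/(s*MPa)


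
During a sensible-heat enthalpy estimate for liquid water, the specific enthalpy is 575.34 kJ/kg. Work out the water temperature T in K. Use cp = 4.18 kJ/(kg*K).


T = h / cp
T = 575.34 / 4.18
T = 137.6411 deg C
Convert to K: 137.6411 + 273.15 = 410.79 K
T = 410.79 K


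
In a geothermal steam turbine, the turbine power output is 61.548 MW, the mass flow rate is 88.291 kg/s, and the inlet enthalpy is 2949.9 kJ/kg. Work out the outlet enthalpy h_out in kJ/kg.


h_out = h_in - P * 1000 / mdot
h_out = 2949.9 - 61.548 * 1000 / 88.291
h_out = 2252.8 kJ/kg


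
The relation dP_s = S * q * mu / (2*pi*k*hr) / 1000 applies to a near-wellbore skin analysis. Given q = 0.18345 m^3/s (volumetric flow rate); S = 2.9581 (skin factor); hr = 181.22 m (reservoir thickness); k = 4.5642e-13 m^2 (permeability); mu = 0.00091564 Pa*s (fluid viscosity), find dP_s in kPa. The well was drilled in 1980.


dP_s = S * q * mu / (2*pi*k*hr) / 1000
dP_s = 2.9581 * 0.18345 * 0.00091564 / (2*pi*4.5642e-13*181.22) / 1000
dP_s = 956.10 kPa


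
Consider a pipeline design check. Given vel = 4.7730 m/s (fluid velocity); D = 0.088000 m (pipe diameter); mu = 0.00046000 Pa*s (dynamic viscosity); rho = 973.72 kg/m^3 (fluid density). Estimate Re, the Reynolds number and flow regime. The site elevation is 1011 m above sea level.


Step 1: Re = rho*vel*D/mu = 973.72*4.773*0.088/0.00046 = 8.8910e+05
Step 2: Re = 8.8910e+05 > 4000, so flow is turbulent.
Re = 8.8910e+05 (turbulent)


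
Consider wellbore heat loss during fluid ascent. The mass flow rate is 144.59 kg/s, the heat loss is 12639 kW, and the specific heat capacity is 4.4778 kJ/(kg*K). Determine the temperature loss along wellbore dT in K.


dT = Q_loss / (mdot * cp)
dT = 12639 / (144.59 * 4.4778)
dT = 19.521 K


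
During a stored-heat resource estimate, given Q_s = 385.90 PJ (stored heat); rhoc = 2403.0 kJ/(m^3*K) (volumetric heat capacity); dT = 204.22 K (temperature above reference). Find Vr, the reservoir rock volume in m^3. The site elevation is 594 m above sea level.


Vr = Q_s * 1e12 / (rhoc * dT)
Vr = 385.90 * 1e12 / (2403.0 * 204.22)
Vr = 7.8636e+08 m^3


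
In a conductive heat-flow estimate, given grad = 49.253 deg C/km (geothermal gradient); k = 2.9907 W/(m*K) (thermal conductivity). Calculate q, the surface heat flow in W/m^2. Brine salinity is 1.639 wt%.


q = k * grad / 1000
q = 2.9907 * 49.253 / 1000
q = 0.14730 W/m^2


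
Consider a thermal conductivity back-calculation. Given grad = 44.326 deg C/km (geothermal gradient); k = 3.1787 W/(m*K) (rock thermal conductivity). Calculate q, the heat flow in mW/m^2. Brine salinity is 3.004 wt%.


q = k * grad / 1000
q = 3.1787 * 44.326 / 1000
q = 0.1408991 W/m^2
Convert: 0.1408991 W/m^2 * 1000.0 = 140.90 mW/m^2
q = 140.90 mW/m^2


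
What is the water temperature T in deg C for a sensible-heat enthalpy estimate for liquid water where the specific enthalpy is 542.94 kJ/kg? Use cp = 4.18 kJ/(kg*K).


T = h / cp
T = 542.94 / 4.18
T = 129.89 deg C


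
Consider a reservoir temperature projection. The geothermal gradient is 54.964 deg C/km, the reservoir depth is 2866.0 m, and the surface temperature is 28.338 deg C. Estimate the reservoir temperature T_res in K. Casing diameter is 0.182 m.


T_res = T_surf + grad * d / 1000
T_res = 28.338 + 54.964 * 2866.0 / 1000
T_res = 185.8648 deg C
Convert to K: 185.8648 + 273.15 = 459.01 K
T_res = 459.01 K


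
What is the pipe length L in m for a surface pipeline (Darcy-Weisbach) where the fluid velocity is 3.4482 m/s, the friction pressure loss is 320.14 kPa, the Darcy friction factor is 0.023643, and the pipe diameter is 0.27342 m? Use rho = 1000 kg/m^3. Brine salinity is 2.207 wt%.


L = dP*1000*D / (f*rho*vel^2/2)
L = 320.14*1000*0.27342 / (0.023643*1000*3.4482^2/2)
L = 622.75 m


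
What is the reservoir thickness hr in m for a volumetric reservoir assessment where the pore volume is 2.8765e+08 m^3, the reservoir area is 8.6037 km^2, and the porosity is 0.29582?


hr = Vp / (A * 1e6 * phi)
hr = 2.8765e+08 / (8.6037 * 1e6 * 0.29582)
hr = 113.02 m
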